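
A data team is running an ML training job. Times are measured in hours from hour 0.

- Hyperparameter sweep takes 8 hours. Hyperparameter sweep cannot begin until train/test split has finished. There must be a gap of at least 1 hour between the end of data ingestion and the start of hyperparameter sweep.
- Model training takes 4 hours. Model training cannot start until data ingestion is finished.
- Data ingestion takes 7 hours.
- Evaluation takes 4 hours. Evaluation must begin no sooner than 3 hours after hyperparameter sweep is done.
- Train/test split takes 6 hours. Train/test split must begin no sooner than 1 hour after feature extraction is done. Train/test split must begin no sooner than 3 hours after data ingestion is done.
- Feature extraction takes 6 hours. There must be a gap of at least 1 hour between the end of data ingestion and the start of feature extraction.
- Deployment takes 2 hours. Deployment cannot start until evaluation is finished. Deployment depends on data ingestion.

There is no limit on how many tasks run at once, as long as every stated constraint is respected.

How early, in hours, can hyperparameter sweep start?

Data ingestion can start immediately at hour 0; it finishes at hour 7.
Feature extraction cannot begin until data ingestion (finishes hour 7, plus 1-hour gap → hour 8). It runs from hour 8 to 8 + 6 = hour 14.
For train/test split: feature extraction (finishes hour 14, plus 1-hour gap → hour 15); data ingestion (finishes hour 7, plus 3-hour gap → hour 10). Taking the maximum gives a start of hour 15, and it finishes at 15 + 6 = hour 21.
Hyperparameter sweep waits on train/test split (finishes hour 21); data ingestion (finishes hour 7, plus 1-hour gap → hour 8). The latest of these is hour 21, which is the earliest hyperparameter sweep can start.

21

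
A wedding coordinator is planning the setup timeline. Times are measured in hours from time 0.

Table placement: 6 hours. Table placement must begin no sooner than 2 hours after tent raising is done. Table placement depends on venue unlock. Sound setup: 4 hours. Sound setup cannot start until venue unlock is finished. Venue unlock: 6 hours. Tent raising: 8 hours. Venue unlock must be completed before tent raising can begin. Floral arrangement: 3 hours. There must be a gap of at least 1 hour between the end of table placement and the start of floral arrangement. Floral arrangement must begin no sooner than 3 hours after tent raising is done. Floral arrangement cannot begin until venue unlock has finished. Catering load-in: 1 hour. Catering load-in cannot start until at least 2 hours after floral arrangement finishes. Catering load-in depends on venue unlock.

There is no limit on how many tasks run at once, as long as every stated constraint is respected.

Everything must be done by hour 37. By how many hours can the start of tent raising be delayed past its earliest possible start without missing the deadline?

Venue unlock can start immediately at hour 0; it finishes at hour 6.
Tent raising cannot begin until venue unlock (finishes hour 6). It runs from hour 6 to 6 + 8 = hour 14.

Working backward from the deadline:
To finish by hour 37, catering load-in (duration 1) must start no later than hour 36.
Floral arrangement feeds into catering load-in (must start by hour 36, minus 2-hour gap → hour 34); so floral arrangement must finish by hour 34 and therefore start by hour 31.
Table placement must finish before floral arrangement (must start by hour 31, minus 1-hour gap → hour 30). With a 6-hour duration, table placement must start by 30 − 6 = hour 24.
Tent raising must finish in time for table placement (must start by hour 24, minus 2-hour gap → hour 22); floral arrangement (must start by hour 31, minus 3-hour gap → hour 28). The tightest is hour 22, so tent raising must start by 22 − 8 = hour 14.
So tent raising can start as early as hour 6 and as late as hour 14, giving 14 − 6 = 8 hours of slack.

8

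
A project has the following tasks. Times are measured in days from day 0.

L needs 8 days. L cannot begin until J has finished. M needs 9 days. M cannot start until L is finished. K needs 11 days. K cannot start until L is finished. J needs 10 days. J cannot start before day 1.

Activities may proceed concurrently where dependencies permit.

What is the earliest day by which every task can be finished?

30

J waits on its own release at day 1, so it starts at day 1 and finishes at 1 + 10 = day 11.
L cannot begin until J (finishes day 11). It runs from day 11 to 11 + 8 = day 19.
M cannot begin until L (finishes day 19). It runs from day 19 to 19 + 9 = day 28.
K cannot begin until L (finishes day 19). It runs from day 19 to 19 + 11 = day 30.
All tasks are finished once the last one completes. Finish times: J at 11, K at 30, L at 19, M at 28. The latest is day 30.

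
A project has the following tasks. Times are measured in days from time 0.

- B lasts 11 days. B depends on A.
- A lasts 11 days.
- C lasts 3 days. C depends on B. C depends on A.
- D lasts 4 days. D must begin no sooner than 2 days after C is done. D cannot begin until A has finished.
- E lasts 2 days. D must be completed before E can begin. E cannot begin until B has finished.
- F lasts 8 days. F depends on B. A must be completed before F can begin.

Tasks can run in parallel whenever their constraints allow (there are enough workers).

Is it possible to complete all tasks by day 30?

No

A has no prerequisites, so it starts at day 0 and finishes at day 11.
B waits on A (finishes day 11), so it starts at day 11 and finishes at 11 + 11 = day 22.
F needs all of B (finishes day 22); A (finishes day 11). That puts its earliest start at day 22; it finishes at 22 + 8 = day 30.
C needs all of B (finishes day 22); A (finishes day 11). That puts its earliest start at day 22; it finishes at 22 + 3 = day 25.
D needs all of C (finishes day 25, plus 2-day gap → day 27); A (finishes day 11). That puts its earliest start at day 27; it finishes at 27 + 4 = day 31.
E needs all of D (finishes day 31); B (finishes day 22). That puts its earliest start at day 31; it finishes at 31 + 2 = day 33.
The earliest everything can be done is day 33, which is after the deadline of 30, so it is not possible.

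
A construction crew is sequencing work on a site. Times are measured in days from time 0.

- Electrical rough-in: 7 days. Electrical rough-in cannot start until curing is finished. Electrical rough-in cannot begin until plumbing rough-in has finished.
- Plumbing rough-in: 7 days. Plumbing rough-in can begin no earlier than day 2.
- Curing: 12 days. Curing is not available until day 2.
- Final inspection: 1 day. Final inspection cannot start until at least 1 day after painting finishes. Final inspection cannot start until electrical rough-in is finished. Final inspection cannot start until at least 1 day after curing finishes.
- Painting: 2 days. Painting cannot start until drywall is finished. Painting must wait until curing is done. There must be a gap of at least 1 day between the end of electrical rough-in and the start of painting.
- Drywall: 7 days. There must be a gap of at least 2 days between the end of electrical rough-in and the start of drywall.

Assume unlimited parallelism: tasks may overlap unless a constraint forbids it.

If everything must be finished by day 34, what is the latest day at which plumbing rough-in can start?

Nothing follows final inspection; the deadline of day 34 is its only limit. It must start by 34 − 1 = day 33.
Painting feeds into final inspection (must start by day 33, minus 1-day gap → day 32); so painting must finish by day 32 and therefore start by day 30.
Since painting (must start by day 30) depends on it, drywall must finish by day 30. Backing off its 7-day duration gives a latest start of day 23.
Electrical rough-in must finish in time for drywall (must start by day 23, minus 2-day gap → day 21); painting (must start by day 30, minus 1-day gap → day 29); final inspection (must start by day 33). The tightest is day 21, so electrical rough-in must start by 21 − 7 = day 14.
Plumbing rough-in must finish before electrical rough-in (must start by day 14). With a 7-day duration, plumbing rough-in must start by 14 − 7 = day 7.

7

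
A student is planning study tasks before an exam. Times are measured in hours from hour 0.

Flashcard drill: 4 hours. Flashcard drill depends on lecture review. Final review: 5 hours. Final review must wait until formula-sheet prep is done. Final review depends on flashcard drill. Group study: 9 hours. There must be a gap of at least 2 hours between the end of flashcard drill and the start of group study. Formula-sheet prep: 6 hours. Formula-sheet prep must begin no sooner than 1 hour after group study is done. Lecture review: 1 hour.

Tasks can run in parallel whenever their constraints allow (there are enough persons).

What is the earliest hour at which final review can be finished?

Nothing blocks lecture review, so it runs from hour 0 to hour 1.
After lecture review (finishes hour 1), flashcard drill can start at hour 1 and finishes at hour 5.
Group study waits on flashcard drill (finishes hour 5, plus 2-hour gap → hour 7), so it starts at hour 7 and finishes at 7 + 9 = hour 16.
Formula-sheet prep cannot begin until group study (finishes hour 16, plus 1-hour gap → hour 17). It runs from hour 17 to 17 + 6 = hour 23.
Final review has to wait for formula-sheet prep (finishes hour 23); flashcard drill (finishes hour 5). The latest of these is hour 23, so final review runs hour 23 to 23 + 5 = hour 28.

28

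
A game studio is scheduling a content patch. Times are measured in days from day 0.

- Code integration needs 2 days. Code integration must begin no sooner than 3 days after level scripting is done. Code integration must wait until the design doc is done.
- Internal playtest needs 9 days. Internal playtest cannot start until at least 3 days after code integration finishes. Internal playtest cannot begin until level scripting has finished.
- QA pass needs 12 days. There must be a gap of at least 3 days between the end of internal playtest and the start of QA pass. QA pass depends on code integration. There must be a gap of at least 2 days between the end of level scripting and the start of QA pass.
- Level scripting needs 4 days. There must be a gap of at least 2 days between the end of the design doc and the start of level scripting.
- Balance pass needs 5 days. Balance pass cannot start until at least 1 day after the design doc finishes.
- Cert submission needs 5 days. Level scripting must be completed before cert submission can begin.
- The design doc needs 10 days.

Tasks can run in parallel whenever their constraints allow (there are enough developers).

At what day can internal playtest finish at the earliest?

33

The design doc has no prerequisites, so it starts at day 0 and finishes at day 10.
After the design doc (finishes day 10, plus 2-day gap → day 12), level scripting can start at day 12 and finishes at day 16.
For code integration: level scripting (finishes day 16, plus 3-day gap → day 19); the design doc (finishes day 10). Taking the maximum gives a start of day 19, and it finishes at 19 + 2 = day 21.
Internal playtest cannot start until code integration (finishes day 21, plus 3-day gap → day 24); level scripting (finishes day 16). The controlling bound is day 24, so internal playtest finishes at 24 + 9 = day 33.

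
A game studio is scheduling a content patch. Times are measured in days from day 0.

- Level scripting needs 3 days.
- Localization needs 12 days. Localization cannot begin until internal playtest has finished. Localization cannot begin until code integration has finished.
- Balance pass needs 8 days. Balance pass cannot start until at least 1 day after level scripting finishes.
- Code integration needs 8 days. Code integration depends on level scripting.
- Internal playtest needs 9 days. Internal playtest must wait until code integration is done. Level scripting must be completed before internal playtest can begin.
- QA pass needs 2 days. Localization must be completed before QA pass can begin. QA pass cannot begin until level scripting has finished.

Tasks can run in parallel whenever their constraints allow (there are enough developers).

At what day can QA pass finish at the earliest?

Nothing blocks level scripting, so it runs from day 0 to day 3.
After level scripting (finishes day 3), code integration can start at day 3 and finishes at day 11.
Internal playtest needs all of code integration (finishes day 11); level scripting (finishes day 3). That puts its earliest start at day 11; it finishes at 11 + 9 = day 20.
Localization has to wait for internal playtest (finishes day 20); code integration (finishes day 11). The latest of these is day 20, so localization runs day 20 to 20 + 12 = day 32.
QA pass has to wait for localization (finishes day 32); level scripting (finishes day 3). The latest of these is day 32, so QA pass runs day 32 to 32 + 2 = day 34.

34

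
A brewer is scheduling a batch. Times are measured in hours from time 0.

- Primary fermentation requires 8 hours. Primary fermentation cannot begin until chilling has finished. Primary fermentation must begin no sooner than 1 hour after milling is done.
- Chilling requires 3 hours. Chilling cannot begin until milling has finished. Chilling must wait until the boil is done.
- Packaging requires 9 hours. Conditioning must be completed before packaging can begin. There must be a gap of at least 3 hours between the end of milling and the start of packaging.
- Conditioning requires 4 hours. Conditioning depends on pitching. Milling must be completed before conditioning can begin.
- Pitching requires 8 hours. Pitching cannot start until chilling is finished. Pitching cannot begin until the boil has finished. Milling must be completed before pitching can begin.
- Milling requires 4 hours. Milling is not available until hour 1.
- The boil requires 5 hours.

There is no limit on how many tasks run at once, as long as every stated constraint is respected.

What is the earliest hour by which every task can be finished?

29

The boil has no prerequisites, so it starts at hour 0 and finishes at hour 5.
After its own release at hour 1, milling can start at hour 1 and finishes at hour 5.
For chilling: milling (finishes hour 5); the boil (finishes hour 5). Taking the maximum gives a start of hour 5, and it finishes at 5 + 3 = hour 8.
For primary fermentation: chilling (finishes hour 8); milling (finishes hour 5, plus 1-hour gap → hour 6). Taking the maximum gives a start of hour 8, and it finishes at 8 + 8 = hour 16.
For pitching: chilling (finishes hour 8); the boil (finishes hour 5); milling (finishes hour 5). Taking the maximum gives a start of hour 8, and it finishes at 8 + 8 = hour 16.
Conditioning needs all of pitching (finishes hour 16); milling (finishes hour 5). That puts its earliest start at hour 16; it finishes at 16 + 4 = hour 20.
Packaging needs all of conditioning (finishes hour 20); milling (finishes hour 5, plus 3-hour gap → hour 8). That puts its earliest start at hour 20; it finishes at 20 + 9 = hour 29.
All tasks are finished once the last one completes. Finish times: Milling at 5, The boil at 5, Chilling at 8, Pitching at 16, Primary fermentation at 16, Conditioning at 20, Packaging at 29. The latest is hour 29.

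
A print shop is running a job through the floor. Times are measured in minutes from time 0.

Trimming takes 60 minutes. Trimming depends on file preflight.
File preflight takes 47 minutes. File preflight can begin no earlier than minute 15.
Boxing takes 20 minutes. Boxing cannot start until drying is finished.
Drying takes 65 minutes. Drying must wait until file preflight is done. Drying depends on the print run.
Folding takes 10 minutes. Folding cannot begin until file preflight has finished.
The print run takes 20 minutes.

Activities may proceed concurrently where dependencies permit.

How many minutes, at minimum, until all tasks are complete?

The print run has no prerequisites, so it starts at minute 0 and finishes at minute 20.
File preflight waits on its own release at minute 15, so it starts at minute 15 and finishes at 15 + 47 = minute 62.
Folding cannot begin until file preflight (finishes minute 62). It runs from minute 62 to 62 + 10 = minute 72.
Trimming cannot begin until file preflight (finishes minute 62). It runs from minute 62 to 62 + 60 = minute 122.
For drying: file preflight (finishes minute 62); the print run (finishes minute 20). Taking the maximum gives a start of minute 62, and it finishes at 62 + 65 = minute 127.
Boxing waits on drying (finishes minute 127), so it starts at minute 127 and finishes at 127 + 20 = minute 147.
All tasks are finished once the last one completes. Finish times: File preflight at 62, The print run at 20, Drying at 127, Trimming at 122, Folding at 72, Boxing at 147. The latest is minute 147.

147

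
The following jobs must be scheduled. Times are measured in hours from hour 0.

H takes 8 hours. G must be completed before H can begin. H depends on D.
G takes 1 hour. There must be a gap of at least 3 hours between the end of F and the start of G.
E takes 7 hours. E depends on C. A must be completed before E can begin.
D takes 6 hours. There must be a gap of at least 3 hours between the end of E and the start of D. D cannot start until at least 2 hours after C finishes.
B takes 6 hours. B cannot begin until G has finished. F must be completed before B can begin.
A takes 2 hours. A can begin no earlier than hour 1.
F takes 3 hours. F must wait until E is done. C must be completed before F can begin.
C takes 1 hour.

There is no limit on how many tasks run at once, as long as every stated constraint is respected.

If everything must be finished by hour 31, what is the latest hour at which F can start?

To finish by hour 31, H (duration 8) must start no later than hour 23.
To finish by hour 31, B (duration 6) must start no later than hour 25.
For G: B (must start by hour 25); H (must start by hour 23). The most restrictive is hour 23; with a 1-hour duration, G must start by hour 22.
F has several dependents: B (must start by hour 25); G (must start by hour 22, minus 3-hour gap → hour 19). The earliest of those limits is hour 19, so F must start by 19 − 3 = hour 16.

16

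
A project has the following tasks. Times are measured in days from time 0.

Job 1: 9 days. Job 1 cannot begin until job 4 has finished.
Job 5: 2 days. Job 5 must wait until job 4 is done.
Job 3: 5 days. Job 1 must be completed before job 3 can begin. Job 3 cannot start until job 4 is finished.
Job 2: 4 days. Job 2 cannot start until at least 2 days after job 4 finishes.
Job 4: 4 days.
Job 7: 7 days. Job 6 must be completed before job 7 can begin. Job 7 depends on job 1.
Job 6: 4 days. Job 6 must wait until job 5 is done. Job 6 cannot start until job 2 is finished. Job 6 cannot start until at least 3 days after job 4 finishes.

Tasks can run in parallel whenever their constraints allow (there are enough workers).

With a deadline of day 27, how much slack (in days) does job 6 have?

Nothing blocks job 4, so it runs from day 0 to day 4.
After job 4 (finishes day 4), job 5 can start at day 4 and finishes at day 6.
Job 2 cannot begin until job 4 (finishes day 4, plus 2-day gap → day 6). It runs from day 6 to 6 + 4 = day 10.
Job 6 needs all of job 5 (finishes day 6); job 2 (finishes day 10); job 4 (finishes day 4, plus 3-day gap → day 7). That puts its earliest start at day 10; it finishes at 10 + 4 = day 14.

Working backward from the deadline:
To finish by day 27, job 7 (duration 7) must start no later than day 20.
Job 6 feeds into job 7 (must start by day 20); so job 6 must finish by day 20 and therefore start by day 16.
So job 6 can start as early as day 10 and as late as day 16, giving 16 − 10 = 6 days of slack.

6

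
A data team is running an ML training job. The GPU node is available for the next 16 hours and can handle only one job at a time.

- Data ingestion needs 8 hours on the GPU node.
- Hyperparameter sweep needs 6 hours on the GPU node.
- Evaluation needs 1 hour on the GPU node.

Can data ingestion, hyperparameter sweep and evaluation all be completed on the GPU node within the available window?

Running back to back, the jobs need 8 + 6 + 1 = 15 hours on the GPU node.
Since 15 ≤ 16, they fit within the window.

Yes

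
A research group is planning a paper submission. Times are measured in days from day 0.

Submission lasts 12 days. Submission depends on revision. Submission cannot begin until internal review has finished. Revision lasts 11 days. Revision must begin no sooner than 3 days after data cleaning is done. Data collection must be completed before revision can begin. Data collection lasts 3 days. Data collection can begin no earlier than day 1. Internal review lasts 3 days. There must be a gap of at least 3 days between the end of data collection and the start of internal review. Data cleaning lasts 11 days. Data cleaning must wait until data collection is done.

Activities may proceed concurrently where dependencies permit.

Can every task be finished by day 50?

Yes

After its own release at day 1, data collection can start at day 1 and finishes at day 4.
Internal review cannot begin until data collection (finishes day 4, plus 3-day gap → day 7). It runs from day 7 to 7 + 3 = day 10.
Data cleaning cannot begin until data collection (finishes day 4). It runs from day 4 to 4 + 11 = day 15.
Revision has to wait for data cleaning (finishes day 15, plus 3-day gap → day 18); data collection (finishes day 4). The latest of these is day 18, so revision runs day 18 to 18 + 11 = day 29.
Submission cannot start until revision (finishes day 29); internal review (finishes day 10). The controlling bound is day 29, so submission finishes at 29 + 12 = day 41.
Every task is finished by day 41, which is no later than the deadline of 50, so the schedule is feasible.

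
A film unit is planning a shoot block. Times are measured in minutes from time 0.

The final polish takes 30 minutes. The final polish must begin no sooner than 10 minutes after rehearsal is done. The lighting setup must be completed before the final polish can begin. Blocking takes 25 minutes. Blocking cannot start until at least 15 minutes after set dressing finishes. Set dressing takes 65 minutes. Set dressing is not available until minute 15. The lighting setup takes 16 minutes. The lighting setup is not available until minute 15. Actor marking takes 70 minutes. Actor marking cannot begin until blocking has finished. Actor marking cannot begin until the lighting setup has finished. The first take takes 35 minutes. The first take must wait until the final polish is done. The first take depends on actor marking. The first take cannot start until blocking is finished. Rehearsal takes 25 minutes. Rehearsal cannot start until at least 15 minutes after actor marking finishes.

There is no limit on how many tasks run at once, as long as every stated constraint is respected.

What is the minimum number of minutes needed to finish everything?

The lighting setup waits on its own release at minute 15, so it starts at minute 15 and finishes at 15 + 16 = minute 31.
After its own release at minute 15, set dressing can start at minute 15 and finishes at minute 80.
Blocking cannot begin until set dressing (finishes minute 80, plus 15-minute gap → minute 95). It runs from minute 95 to 95 + 25 = minute 120.
Actor marking cannot start until blocking (finishes minute 120); the lighting setup (finishes minute 31). The controlling bound is minute 120, so actor marking finishes at 120 + 70 = minute 190.
After actor marking (finishes minute 190, plus 15-minute gap → minute 205), rehearsal can start at minute 205 and finishes at minute 230.
For the final polish: rehearsal (finishes minute 230, plus 10-minute gap → minute 240); the lighting setup (finishes minute 31). Taking the maximum gives a start of minute 240, and it finishes at 240 + 30 = minute 270.
The first take needs all of the final polish (finishes minute 270); actor marking (finishes minute 190); blocking (finishes minute 120). That puts its earliest start at minute 270; it finishes at 270 + 35 = minute 305.
All tasks are finished once the last one completes. Finish times: Set dressing at 80, The lighting setup at 31, Blocking at 120, Actor marking at 190, Rehearsal at 230, The final polish at 270, The first take at 305. The latest is minute 305.

305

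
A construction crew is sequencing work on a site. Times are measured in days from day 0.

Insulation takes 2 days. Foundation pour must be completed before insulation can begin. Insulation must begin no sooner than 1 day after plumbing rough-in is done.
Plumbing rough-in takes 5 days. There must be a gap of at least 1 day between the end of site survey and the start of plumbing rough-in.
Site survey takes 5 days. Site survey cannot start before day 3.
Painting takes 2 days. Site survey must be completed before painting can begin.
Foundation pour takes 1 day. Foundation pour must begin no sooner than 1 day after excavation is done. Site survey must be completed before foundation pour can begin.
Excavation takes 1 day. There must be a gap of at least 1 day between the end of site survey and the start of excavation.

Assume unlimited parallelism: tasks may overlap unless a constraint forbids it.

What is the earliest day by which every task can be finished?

After its own release at day 3, site survey can start at day 3 and finishes at day 8.
Painting cannot begin until site survey (finishes day 8). It runs from day 8 to 8 + 2 = day 10.
Plumbing rough-in waits on site survey (finishes day 8, plus 1-day gap → day 9), so it starts at day 9 and finishes at 9 + 5 = day 14.
Excavation cannot begin until site survey (finishes day 8, plus 1-day gap → day 9). It runs from day 9 to 9 + 1 = day 10.
For foundation pour: excavation (finishes day 10, plus 1-day gap → day 11); site survey (finishes day 8). Taking the maximum gives a start of day 11, and it finishes at 11 + 1 = day 12.
Insulation has to wait for foundation pour (finishes day 12); plumbing rough-in (finishes day 14, plus 1-day gap → day 15). The latest of these is day 15, so insulation runs day 15 to 15 + 2 = day 17.
All tasks are finished once the last one completes. Finish times: Site survey at 8, Excavation at 10, Foundation pour at 12, Plumbing rough-in at 14, Insulation at 17, Painting at 10. The latest is day 17.

17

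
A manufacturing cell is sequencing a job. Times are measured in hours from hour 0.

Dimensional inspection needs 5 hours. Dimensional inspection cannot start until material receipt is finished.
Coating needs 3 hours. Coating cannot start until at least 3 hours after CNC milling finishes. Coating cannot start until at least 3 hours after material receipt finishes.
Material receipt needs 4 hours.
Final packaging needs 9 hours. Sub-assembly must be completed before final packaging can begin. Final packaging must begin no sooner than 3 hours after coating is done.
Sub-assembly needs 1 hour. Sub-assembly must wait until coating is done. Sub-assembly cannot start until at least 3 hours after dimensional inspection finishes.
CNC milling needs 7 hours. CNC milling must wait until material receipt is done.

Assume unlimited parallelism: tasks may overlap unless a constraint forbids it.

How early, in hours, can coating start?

Material receipt can start immediately at hour 0; it finishes at hour 4.
After material receipt (finishes hour 4), CNC milling can start at hour 4 and finishes at hour 11.
Coating waits on CNC milling (finishes hour 11, plus 3-hour gap → hour 14); material receipt (finishes hour 4, plus 3-hour gap → hour 7). The latest of these is hour 14, which is the earliest coating can start.

14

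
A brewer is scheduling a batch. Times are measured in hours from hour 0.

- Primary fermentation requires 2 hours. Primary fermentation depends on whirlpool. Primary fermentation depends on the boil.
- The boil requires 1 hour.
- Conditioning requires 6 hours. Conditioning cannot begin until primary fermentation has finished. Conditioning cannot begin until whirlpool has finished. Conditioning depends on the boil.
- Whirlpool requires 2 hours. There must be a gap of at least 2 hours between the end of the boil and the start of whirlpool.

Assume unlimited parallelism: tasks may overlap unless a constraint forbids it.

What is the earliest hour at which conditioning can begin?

The boil has no prerequisites, so it starts at hour 0 and finishes at hour 1.
Whirlpool waits on the boil (finishes hour 1, plus 2-hour gap → hour 3), so it starts at hour 3 and finishes at 3 + 2 = hour 5.
Primary fermentation has to wait for whirlpool (finishes hour 5); the boil (finishes hour 1). The latest of these is hour 5, so primary fermentation runs hour 5 to 5 + 2 = hour 7.
Conditioning waits on primary fermentation (finishes hour 7); whirlpool (finishes hour 5); the boil (finishes hour 1). The latest of these is hour 7, which is the earliest conditioning can start.

7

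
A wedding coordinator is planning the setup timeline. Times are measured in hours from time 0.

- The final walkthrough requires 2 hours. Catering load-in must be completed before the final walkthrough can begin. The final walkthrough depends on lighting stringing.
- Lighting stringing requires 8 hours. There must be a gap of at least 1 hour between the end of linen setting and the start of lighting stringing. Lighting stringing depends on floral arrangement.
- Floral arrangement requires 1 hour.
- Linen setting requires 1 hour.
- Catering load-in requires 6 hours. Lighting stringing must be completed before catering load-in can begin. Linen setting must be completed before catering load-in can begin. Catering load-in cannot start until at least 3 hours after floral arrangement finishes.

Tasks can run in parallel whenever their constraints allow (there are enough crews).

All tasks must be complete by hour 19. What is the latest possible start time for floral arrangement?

2

Nothing follows the final walkthrough; the deadline of hour 19 is its only limit. It must start by 19 − 2 = hour 17.
Since the final walkthrough (must start by hour 17) depends on it, catering load-in must finish by hour 17. Backing off its 6-hour duration gives a latest start of hour 11.
Lighting stringing must finish in time for catering load-in (must start by hour 11); the final walkthrough (must start by hour 17). The tightest is hour 11, so lighting stringing must start by 11 − 8 = hour 3.
Floral arrangement must finish in time for lighting stringing (must start by hour 3); catering load-in (must start by hour 11, minus 3-hour gap → hour 8). The tightest is hour 3, so floral arrangement must start by 3 − 1 = hour 2.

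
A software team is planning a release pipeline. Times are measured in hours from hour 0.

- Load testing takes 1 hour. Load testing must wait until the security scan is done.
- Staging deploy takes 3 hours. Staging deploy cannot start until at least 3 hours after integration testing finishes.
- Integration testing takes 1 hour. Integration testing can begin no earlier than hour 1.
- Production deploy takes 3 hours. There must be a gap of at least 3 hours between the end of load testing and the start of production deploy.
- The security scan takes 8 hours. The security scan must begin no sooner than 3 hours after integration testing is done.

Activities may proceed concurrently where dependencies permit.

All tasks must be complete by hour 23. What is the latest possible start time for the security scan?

To finish by hour 23, production deploy (duration 3) must start no later than hour 20.
Load testing must finish before production deploy (must start by hour 20, minus 3-hour gap → hour 17). With a 1-hour duration, load testing must start by 17 − 1 = hour 16.
Since load testing (must start by hour 16) depends on it, the security scan must finish by hour 16. Backing off its 8-hour duration gives a latest start of hour 8.

8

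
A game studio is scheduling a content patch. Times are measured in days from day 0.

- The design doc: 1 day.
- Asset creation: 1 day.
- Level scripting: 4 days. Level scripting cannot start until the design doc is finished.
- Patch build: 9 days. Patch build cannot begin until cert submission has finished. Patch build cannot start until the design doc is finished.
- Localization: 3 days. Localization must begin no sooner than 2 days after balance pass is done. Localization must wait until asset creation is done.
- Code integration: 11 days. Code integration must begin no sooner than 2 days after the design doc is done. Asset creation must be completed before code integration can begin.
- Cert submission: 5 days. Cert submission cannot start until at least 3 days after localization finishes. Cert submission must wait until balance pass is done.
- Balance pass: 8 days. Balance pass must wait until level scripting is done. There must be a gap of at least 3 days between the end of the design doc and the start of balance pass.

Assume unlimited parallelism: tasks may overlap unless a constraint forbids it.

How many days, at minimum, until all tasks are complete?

Asset creation can start immediately at day 0; it finishes at day 1.
Nothing blocks the design doc, so it runs from day 0 to day 1.
For code integration: the design doc (finishes day 1, plus 2-day gap → day 3); asset creation (finishes day 1). Taking the maximum gives a start of day 3, and it finishes at 3 + 11 = day 14.
Level scripting cannot begin until the design doc (finishes day 1). It runs from day 1 to 1 + 4 = day 5.
Balance pass cannot start until level scripting (finishes day 5); the design doc (finishes day 1, plus 3-day gap → day 4). The controlling bound is day 5, so balance pass finishes at 5 + 8 = day 13.
Localization has to wait for balance pass (finishes day 13, plus 2-day gap → day 15); asset creation (finishes day 1). The latest of these is day 15, so localization runs day 15 to 15 + 3 = day 18.
Cert submission has to wait for localization (finishes day 18, plus 3-day gap → day 21); balance pass (finishes day 13). The latest of these is day 21, so cert submission runs day 21 to 21 + 5 = day 26.
Patch build cannot start until cert submission (finishes day 26); the design doc (finishes day 1). The controlling bound is day 26, so patch build finishes at 26 + 9 = day 35.
All tasks are finished once the last one completes. Finish times: The design doc at 1, Asset creation at 1, Level scripting at 5, Code integration at 14, Balance pass at 13, Localization at 18, Cert submission at 26, Patch build at 35. The latest is day 35.

35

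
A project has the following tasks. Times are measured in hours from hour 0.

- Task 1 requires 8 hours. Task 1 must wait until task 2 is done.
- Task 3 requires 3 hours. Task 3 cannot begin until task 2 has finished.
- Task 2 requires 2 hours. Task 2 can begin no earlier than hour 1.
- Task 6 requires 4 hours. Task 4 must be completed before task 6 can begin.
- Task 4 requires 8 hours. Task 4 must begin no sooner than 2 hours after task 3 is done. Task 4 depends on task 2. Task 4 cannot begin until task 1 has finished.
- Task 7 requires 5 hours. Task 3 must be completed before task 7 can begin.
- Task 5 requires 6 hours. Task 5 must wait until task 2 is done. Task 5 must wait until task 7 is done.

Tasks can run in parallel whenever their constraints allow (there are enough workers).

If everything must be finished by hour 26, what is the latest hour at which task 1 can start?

6

Task 6 must finish by hour 26; it takes 4 hours, so it must start by 26 − 4 = hour 22.
Task 4 has to be done before task 6 (must start by hour 22). That means finishing by hour 22, i.e. starting by 22 − 8 = hour 14.
Task 1 feeds into task 4 (must start by hour 14); so task 1 must finish by hour 14 and therefore start by hour 6.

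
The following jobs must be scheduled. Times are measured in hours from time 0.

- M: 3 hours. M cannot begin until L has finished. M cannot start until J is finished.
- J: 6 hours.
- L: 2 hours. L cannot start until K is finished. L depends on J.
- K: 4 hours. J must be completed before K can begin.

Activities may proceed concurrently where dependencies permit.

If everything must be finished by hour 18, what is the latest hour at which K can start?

9

M must finish by hour 18; it takes 3 hours, so it must start by 18 − 3 = hour 15.
Since M (must start by hour 15) depends on it, L must finish by hour 15. Backing off its 2-hour duration gives a latest start of hour 13.
K must finish before L (must start by hour 13). With a 4-hour duration, K must start by 13 − 4 = hour 9.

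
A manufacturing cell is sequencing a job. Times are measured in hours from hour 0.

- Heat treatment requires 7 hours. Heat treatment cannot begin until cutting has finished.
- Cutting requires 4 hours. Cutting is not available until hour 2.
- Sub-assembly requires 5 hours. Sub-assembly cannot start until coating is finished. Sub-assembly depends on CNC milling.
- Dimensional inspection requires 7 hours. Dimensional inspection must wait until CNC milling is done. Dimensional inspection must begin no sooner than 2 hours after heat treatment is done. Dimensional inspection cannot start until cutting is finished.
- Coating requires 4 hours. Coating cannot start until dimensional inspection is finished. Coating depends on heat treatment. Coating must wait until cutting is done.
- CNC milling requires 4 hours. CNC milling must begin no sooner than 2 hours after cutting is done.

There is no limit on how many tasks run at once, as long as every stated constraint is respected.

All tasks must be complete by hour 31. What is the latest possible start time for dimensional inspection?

Nothing follows sub-assembly; the deadline of hour 31 is its only limit. It must start by 31 − 5 = hour 26.
Coating feeds into sub-assembly (must start by hour 26); so coating must finish by hour 26 and therefore start by hour 22.
Dimensional inspection feeds into coating (must start by hour 22); so dimensional inspection must finish by hour 22 and therefore start by hour 15.

15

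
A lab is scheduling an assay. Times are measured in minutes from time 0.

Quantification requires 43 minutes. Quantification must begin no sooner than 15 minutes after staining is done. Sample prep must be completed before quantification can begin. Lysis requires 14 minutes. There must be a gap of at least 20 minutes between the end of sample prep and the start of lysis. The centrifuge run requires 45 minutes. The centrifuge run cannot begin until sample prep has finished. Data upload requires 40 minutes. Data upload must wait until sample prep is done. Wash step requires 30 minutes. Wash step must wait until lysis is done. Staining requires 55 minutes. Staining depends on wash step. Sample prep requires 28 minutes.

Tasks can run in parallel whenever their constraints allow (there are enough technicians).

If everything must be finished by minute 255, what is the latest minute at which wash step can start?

Nothing follows quantification; the deadline of minute 255 is its only limit. It must start by 255 − 43 = minute 212.
Staining must finish before quantification (must start by minute 212, minus 15-minute gap → minute 197). With a 55-minute duration, staining must start by 197 − 55 = minute 142.
Since staining (must start by minute 142) depends on it, wash step must finish by minute 142. Backing off its 30-minute duration gives a latest start of minute 112.

112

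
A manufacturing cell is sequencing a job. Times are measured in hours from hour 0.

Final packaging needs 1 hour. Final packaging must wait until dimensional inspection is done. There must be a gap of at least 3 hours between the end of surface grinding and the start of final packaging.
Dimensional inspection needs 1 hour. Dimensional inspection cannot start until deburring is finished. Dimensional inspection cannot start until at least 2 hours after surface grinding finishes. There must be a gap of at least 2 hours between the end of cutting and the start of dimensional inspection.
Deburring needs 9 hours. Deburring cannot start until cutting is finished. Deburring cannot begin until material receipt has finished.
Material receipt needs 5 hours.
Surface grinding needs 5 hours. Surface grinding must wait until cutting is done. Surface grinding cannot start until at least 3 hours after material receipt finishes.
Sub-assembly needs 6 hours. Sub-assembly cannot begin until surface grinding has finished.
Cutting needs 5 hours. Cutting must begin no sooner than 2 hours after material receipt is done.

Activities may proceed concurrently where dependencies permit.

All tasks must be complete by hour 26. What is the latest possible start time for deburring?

15

Final packaging must finish by hour 26; it takes 1 hour, so it must start by 26 − 1 = hour 25.
Dimensional inspection has to be done before final packaging (must start by hour 25). That means finishing by hour 25, i.e. starting by 25 − 1 = hour 24.
Deburring feeds into dimensional inspection (must start by hour 24); so deburring must finish by hour 24 and therefore start by hour 15.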